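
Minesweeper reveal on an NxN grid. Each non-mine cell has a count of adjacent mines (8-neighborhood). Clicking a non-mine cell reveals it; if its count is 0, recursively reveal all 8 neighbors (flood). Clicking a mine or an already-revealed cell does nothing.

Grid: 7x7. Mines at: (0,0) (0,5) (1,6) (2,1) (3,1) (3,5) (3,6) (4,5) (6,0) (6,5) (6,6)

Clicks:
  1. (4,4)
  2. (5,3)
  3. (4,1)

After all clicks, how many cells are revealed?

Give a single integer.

Click 1 (4,4) count=2: revealed 1 new [(4,4)] -> total=1
Click 2 (5,3) count=0: revealed 25 new [(0,1) (0,2) (0,3) (0,4) (1,1) (1,2) (1,3) (1,4) (2,2) (2,3) (2,4) (3,2) (3,3) (3,4) (4,1) (4,2) (4,3) (5,1) (5,2) (5,3) (5,4) (6,1) (6,2) (6,3) (6,4)] -> total=26
Click 3 (4,1) count=1: revealed 0 new [(none)] -> total=26

Answer: 26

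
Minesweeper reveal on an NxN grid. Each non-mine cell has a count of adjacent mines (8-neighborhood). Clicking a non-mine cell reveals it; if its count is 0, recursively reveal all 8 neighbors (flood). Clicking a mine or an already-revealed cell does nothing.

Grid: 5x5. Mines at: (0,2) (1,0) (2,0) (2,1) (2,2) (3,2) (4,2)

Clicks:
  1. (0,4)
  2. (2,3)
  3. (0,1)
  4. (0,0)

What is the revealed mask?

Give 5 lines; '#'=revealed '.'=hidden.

Answer: ##.##
...##
...##
...##
...##

Derivation:
Click 1 (0,4) count=0: revealed 10 new [(0,3) (0,4) (1,3) (1,4) (2,3) (2,4) (3,3) (3,4) (4,3) (4,4)] -> total=10
Click 2 (2,3) count=2: revealed 0 new [(none)] -> total=10
Click 3 (0,1) count=2: revealed 1 new [(0,1)] -> total=11
Click 4 (0,0) count=1: revealed 1 new [(0,0)] -> total=12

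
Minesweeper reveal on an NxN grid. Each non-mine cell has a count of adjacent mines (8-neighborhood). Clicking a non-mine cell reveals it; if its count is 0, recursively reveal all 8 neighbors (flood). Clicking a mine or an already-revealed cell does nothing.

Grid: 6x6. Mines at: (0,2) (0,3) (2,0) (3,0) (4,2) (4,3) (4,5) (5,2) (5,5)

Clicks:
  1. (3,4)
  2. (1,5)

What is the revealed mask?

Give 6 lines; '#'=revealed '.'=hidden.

Click 1 (3,4) count=2: revealed 1 new [(3,4)] -> total=1
Click 2 (1,5) count=0: revealed 16 new [(0,4) (0,5) (1,1) (1,2) (1,3) (1,4) (1,5) (2,1) (2,2) (2,3) (2,4) (2,5) (3,1) (3,2) (3,3) (3,5)] -> total=17

Answer: ....##
.#####
.#####
.#####
......
......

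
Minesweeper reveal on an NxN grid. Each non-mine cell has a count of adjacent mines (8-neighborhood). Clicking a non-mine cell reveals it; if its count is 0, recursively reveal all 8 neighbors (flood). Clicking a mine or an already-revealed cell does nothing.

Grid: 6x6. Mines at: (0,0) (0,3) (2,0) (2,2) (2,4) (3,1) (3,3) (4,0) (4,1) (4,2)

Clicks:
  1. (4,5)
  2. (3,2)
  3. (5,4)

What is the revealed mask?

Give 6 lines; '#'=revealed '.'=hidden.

Answer: ......
......
......
..#.##
...###
...###

Derivation:
Click 1 (4,5) count=0: revealed 8 new [(3,4) (3,5) (4,3) (4,4) (4,5) (5,3) (5,4) (5,5)] -> total=8
Click 2 (3,2) count=5: revealed 1 new [(3,2)] -> total=9
Click 3 (5,4) count=0: revealed 0 new [(none)] -> total=9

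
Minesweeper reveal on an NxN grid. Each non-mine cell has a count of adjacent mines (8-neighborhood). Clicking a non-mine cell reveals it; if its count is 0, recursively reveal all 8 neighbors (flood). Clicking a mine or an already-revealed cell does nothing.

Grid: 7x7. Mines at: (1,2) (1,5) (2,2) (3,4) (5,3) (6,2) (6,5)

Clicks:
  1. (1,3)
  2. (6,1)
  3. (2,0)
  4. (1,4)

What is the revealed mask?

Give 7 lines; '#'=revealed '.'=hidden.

Click 1 (1,3) count=2: revealed 1 new [(1,3)] -> total=1
Click 2 (6,1) count=1: revealed 1 new [(6,1)] -> total=2
Click 3 (2,0) count=0: revealed 16 new [(0,0) (0,1) (1,0) (1,1) (2,0) (2,1) (3,0) (3,1) (3,2) (4,0) (4,1) (4,2) (5,0) (5,1) (5,2) (6,0)] -> total=18
Click 4 (1,4) count=1: revealed 1 new [(1,4)] -> total=19

Answer: ##.....
##.##..
##.....
###....
###....
###....
##.....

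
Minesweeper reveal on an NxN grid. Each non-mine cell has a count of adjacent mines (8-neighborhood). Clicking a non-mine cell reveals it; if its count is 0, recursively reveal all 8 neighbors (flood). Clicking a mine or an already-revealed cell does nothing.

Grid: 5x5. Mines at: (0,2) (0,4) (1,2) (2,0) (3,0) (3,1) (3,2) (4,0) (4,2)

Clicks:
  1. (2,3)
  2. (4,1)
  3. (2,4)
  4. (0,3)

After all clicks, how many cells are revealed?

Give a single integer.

Answer: 10

Derivation:
Click 1 (2,3) count=2: revealed 1 new [(2,3)] -> total=1
Click 2 (4,1) count=5: revealed 1 new [(4,1)] -> total=2
Click 3 (2,4) count=0: revealed 7 new [(1,3) (1,4) (2,4) (3,3) (3,4) (4,3) (4,4)] -> total=9
Click 4 (0,3) count=3: revealed 1 new [(0,3)] -> total=10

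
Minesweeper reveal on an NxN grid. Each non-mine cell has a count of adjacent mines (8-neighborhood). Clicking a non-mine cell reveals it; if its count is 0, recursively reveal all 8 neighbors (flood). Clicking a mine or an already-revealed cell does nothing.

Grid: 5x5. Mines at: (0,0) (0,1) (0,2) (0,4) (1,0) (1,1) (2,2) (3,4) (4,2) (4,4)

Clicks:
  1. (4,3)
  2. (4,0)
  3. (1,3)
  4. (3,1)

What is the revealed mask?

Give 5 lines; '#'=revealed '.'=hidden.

Click 1 (4,3) count=3: revealed 1 new [(4,3)] -> total=1
Click 2 (4,0) count=0: revealed 6 new [(2,0) (2,1) (3,0) (3,1) (4,0) (4,1)] -> total=7
Click 3 (1,3) count=3: revealed 1 new [(1,3)] -> total=8
Click 4 (3,1) count=2: revealed 0 new [(none)] -> total=8

Answer: .....
...#.
##...
##...
##.#.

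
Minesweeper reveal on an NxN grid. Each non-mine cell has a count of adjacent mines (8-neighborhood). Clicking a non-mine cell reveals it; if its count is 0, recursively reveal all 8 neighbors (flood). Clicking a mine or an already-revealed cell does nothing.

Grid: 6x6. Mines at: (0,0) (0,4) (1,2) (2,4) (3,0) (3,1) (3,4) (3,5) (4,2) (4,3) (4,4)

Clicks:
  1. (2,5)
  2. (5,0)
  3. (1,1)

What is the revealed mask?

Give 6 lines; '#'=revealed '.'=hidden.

Click 1 (2,5) count=3: revealed 1 new [(2,5)] -> total=1
Click 2 (5,0) count=0: revealed 4 new [(4,0) (4,1) (5,0) (5,1)] -> total=5
Click 3 (1,1) count=2: revealed 1 new [(1,1)] -> total=6

Answer: ......
.#....
.....#
......
##....
##....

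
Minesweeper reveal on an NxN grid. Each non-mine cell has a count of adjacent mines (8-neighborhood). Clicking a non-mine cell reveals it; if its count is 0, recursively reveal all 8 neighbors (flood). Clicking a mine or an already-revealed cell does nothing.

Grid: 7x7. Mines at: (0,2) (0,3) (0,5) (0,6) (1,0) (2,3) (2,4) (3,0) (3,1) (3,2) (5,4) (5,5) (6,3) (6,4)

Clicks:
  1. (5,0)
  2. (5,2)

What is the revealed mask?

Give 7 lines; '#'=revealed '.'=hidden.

Answer: .......
.......
.......
.......
###....
###....
###....

Derivation:
Click 1 (5,0) count=0: revealed 9 new [(4,0) (4,1) (4,2) (5,0) (5,1) (5,2) (6,0) (6,1) (6,2)] -> total=9
Click 2 (5,2) count=1: revealed 0 new [(none)] -> total=9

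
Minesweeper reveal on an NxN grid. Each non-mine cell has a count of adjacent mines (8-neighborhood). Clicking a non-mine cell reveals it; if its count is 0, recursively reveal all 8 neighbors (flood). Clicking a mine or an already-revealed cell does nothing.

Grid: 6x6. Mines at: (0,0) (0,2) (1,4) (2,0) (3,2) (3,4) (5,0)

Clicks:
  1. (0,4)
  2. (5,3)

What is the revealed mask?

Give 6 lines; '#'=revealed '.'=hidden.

Answer: ....#.
......
......
......
.#####
.#####

Derivation:
Click 1 (0,4) count=1: revealed 1 new [(0,4)] -> total=1
Click 2 (5,3) count=0: revealed 10 new [(4,1) (4,2) (4,3) (4,4) (4,5) (5,1) (5,2) (5,3) (5,4) (5,5)] -> total=11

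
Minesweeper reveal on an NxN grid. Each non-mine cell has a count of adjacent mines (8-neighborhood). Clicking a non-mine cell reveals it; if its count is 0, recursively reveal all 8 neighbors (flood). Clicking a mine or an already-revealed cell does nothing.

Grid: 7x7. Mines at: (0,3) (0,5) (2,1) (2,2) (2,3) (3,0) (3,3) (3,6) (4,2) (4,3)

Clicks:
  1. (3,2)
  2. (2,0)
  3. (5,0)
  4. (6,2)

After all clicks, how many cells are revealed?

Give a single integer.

Click 1 (3,2) count=6: revealed 1 new [(3,2)] -> total=1
Click 2 (2,0) count=2: revealed 1 new [(2,0)] -> total=2
Click 3 (5,0) count=0: revealed 19 new [(4,0) (4,1) (4,4) (4,5) (4,6) (5,0) (5,1) (5,2) (5,3) (5,4) (5,5) (5,6) (6,0) (6,1) (6,2) (6,3) (6,4) (6,5) (6,6)] -> total=21
Click 4 (6,2) count=0: revealed 0 new [(none)] -> total=21

Answer: 21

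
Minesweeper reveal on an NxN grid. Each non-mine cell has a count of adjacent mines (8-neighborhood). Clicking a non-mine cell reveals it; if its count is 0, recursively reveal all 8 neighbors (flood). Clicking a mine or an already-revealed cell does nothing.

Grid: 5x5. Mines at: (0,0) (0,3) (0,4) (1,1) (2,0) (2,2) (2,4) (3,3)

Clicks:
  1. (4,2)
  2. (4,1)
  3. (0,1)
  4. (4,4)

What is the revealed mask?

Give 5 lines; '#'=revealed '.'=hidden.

Answer: .#...
.....
.....
###..
###.#

Derivation:
Click 1 (4,2) count=1: revealed 1 new [(4,2)] -> total=1
Click 2 (4,1) count=0: revealed 5 new [(3,0) (3,1) (3,2) (4,0) (4,1)] -> total=6
Click 3 (0,1) count=2: revealed 1 new [(0,1)] -> total=7
Click 4 (4,4) count=1: revealed 1 new [(4,4)] -> total=8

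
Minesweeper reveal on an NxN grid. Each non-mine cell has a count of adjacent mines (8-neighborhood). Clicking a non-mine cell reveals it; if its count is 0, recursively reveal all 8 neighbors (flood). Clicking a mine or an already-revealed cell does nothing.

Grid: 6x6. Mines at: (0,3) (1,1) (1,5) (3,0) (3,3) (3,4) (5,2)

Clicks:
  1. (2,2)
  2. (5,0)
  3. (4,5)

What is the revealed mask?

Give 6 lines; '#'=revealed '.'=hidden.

Answer: ......
......
..#...
......
##...#
##....

Derivation:
Click 1 (2,2) count=2: revealed 1 new [(2,2)] -> total=1
Click 2 (5,0) count=0: revealed 4 new [(4,0) (4,1) (5,0) (5,1)] -> total=5
Click 3 (4,5) count=1: revealed 1 new [(4,5)] -> total=6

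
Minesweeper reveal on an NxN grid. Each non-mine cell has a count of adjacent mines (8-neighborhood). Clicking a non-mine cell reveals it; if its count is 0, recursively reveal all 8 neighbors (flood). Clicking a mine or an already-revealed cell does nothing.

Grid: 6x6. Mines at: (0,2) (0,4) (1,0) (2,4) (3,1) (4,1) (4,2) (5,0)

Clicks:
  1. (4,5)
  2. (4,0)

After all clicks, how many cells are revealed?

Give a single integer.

Answer: 10

Derivation:
Click 1 (4,5) count=0: revealed 9 new [(3,3) (3,4) (3,5) (4,3) (4,4) (4,5) (5,3) (5,4) (5,5)] -> total=9
Click 2 (4,0) count=3: revealed 1 new [(4,0)] -> total=10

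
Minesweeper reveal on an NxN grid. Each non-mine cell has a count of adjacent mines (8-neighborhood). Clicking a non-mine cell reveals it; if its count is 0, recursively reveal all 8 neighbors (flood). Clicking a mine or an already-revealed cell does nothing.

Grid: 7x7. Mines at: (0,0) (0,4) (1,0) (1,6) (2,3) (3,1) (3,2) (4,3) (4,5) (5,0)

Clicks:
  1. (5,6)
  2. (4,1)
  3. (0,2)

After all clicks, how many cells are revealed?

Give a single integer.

Answer: 8

Derivation:
Click 1 (5,6) count=1: revealed 1 new [(5,6)] -> total=1
Click 2 (4,1) count=3: revealed 1 new [(4,1)] -> total=2
Click 3 (0,2) count=0: revealed 6 new [(0,1) (0,2) (0,3) (1,1) (1,2) (1,3)] -> total=8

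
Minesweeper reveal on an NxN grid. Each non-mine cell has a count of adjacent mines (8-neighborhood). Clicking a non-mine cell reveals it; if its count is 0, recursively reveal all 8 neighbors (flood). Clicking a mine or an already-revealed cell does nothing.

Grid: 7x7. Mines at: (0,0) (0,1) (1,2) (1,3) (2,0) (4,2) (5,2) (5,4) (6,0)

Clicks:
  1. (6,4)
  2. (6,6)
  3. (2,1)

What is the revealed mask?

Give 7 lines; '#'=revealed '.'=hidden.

Click 1 (6,4) count=1: revealed 1 new [(6,4)] -> total=1
Click 2 (6,6) count=0: revealed 22 new [(0,4) (0,5) (0,6) (1,4) (1,5) (1,6) (2,3) (2,4) (2,5) (2,6) (3,3) (3,4) (3,5) (3,6) (4,3) (4,4) (4,5) (4,6) (5,5) (5,6) (6,5) (6,6)] -> total=23
Click 3 (2,1) count=2: revealed 1 new [(2,1)] -> total=24

Answer: ....###
....###
.#.####
...####
...####
.....##
....###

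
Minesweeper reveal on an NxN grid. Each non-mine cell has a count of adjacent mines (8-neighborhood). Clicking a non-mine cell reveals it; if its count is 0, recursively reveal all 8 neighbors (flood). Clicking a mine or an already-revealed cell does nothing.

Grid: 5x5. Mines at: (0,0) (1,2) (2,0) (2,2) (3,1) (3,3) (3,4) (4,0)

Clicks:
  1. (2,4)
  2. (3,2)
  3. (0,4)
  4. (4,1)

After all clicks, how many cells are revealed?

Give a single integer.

Click 1 (2,4) count=2: revealed 1 new [(2,4)] -> total=1
Click 2 (3,2) count=3: revealed 1 new [(3,2)] -> total=2
Click 3 (0,4) count=0: revealed 5 new [(0,3) (0,4) (1,3) (1,4) (2,3)] -> total=7
Click 4 (4,1) count=2: revealed 1 new [(4,1)] -> total=8

Answer: 8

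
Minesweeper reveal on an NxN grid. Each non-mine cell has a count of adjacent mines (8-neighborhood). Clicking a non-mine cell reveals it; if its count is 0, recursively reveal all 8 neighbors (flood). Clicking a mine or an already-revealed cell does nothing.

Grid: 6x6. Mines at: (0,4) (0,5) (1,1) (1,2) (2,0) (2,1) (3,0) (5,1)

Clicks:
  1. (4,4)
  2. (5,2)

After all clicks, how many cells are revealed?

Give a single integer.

Click 1 (4,4) count=0: revealed 19 new [(1,3) (1,4) (1,5) (2,2) (2,3) (2,4) (2,5) (3,2) (3,3) (3,4) (3,5) (4,2) (4,3) (4,4) (4,5) (5,2) (5,3) (5,4) (5,5)] -> total=19
Click 2 (5,2) count=1: revealed 0 new [(none)] -> total=19

Answer: 19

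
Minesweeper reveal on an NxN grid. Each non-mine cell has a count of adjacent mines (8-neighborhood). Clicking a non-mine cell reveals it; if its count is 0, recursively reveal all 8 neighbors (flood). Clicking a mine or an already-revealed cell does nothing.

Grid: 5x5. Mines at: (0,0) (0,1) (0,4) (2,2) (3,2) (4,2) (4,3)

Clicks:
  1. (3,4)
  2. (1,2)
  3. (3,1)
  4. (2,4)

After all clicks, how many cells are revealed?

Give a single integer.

Click 1 (3,4) count=1: revealed 1 new [(3,4)] -> total=1
Click 2 (1,2) count=2: revealed 1 new [(1,2)] -> total=2
Click 3 (3,1) count=3: revealed 1 new [(3,1)] -> total=3
Click 4 (2,4) count=0: revealed 5 new [(1,3) (1,4) (2,3) (2,4) (3,3)] -> total=8

Answer: 8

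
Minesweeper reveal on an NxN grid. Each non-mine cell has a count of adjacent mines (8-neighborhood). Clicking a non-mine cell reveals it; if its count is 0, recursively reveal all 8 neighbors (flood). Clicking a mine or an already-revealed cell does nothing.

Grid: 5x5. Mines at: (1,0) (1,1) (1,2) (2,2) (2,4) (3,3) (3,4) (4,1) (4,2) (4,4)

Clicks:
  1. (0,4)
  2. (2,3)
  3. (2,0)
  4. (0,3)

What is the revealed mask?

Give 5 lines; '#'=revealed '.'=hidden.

Answer: ...##
...##
#..#.
.....
.....

Derivation:
Click 1 (0,4) count=0: revealed 4 new [(0,3) (0,4) (1,3) (1,4)] -> total=4
Click 2 (2,3) count=5: revealed 1 new [(2,3)] -> total=5
Click 3 (2,0) count=2: revealed 1 new [(2,0)] -> total=6
Click 4 (0,3) count=1: revealed 0 new [(none)] -> total=6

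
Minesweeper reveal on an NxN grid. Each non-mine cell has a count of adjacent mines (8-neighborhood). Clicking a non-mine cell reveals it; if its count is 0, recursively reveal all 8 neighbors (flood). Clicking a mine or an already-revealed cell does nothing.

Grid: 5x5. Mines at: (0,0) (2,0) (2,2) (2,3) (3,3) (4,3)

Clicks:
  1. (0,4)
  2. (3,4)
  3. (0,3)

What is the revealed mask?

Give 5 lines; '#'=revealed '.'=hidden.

Answer: .####
.####
.....
....#
.....

Derivation:
Click 1 (0,4) count=0: revealed 8 new [(0,1) (0,2) (0,3) (0,4) (1,1) (1,2) (1,3) (1,4)] -> total=8
Click 2 (3,4) count=3: revealed 1 new [(3,4)] -> total=9
Click 3 (0,3) count=0: revealed 0 new [(none)] -> total=9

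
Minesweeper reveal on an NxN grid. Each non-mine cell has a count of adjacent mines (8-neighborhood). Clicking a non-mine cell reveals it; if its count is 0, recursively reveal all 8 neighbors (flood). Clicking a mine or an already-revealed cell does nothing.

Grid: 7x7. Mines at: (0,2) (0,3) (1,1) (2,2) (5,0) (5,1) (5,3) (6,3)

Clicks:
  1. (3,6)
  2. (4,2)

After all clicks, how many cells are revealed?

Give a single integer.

Click 1 (3,6) count=0: revealed 25 new [(0,4) (0,5) (0,6) (1,3) (1,4) (1,5) (1,6) (2,3) (2,4) (2,5) (2,6) (3,3) (3,4) (3,5) (3,6) (4,3) (4,4) (4,5) (4,6) (5,4) (5,5) (5,6) (6,4) (6,5) (6,6)] -> total=25
Click 2 (4,2) count=2: revealed 1 new [(4,2)] -> total=26

Answer: 26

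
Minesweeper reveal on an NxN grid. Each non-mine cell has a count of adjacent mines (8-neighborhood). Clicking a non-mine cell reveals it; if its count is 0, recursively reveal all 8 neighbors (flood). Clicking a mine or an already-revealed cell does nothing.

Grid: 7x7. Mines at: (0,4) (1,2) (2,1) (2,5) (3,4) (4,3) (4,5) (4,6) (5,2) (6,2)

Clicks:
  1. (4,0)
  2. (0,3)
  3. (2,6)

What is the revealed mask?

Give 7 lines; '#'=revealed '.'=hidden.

Answer: ...#...
.......
......#
##.....
##.....
##.....
##.....

Derivation:
Click 1 (4,0) count=0: revealed 8 new [(3,0) (3,1) (4,0) (4,1) (5,0) (5,1) (6,0) (6,1)] -> total=8
Click 2 (0,3) count=2: revealed 1 new [(0,3)] -> total=9
Click 3 (2,6) count=1: revealed 1 new [(2,6)] -> total=10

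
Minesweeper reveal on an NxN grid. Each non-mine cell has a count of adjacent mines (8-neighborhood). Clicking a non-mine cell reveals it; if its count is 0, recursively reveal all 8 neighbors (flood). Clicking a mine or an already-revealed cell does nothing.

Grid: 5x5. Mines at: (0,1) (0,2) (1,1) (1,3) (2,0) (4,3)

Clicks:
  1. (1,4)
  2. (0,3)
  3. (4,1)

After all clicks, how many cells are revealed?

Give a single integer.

Answer: 8

Derivation:
Click 1 (1,4) count=1: revealed 1 new [(1,4)] -> total=1
Click 2 (0,3) count=2: revealed 1 new [(0,3)] -> total=2
Click 3 (4,1) count=0: revealed 6 new [(3,0) (3,1) (3,2) (4,0) (4,1) (4,2)] -> total=8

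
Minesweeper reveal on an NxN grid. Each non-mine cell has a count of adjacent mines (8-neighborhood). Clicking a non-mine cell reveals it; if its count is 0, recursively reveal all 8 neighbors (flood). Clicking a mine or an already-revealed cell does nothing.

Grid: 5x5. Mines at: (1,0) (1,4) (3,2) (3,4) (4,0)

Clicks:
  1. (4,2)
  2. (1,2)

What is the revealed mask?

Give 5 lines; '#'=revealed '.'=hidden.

Click 1 (4,2) count=1: revealed 1 new [(4,2)] -> total=1
Click 2 (1,2) count=0: revealed 9 new [(0,1) (0,2) (0,3) (1,1) (1,2) (1,3) (2,1) (2,2) (2,3)] -> total=10

Answer: .###.
.###.
.###.
.....
..#..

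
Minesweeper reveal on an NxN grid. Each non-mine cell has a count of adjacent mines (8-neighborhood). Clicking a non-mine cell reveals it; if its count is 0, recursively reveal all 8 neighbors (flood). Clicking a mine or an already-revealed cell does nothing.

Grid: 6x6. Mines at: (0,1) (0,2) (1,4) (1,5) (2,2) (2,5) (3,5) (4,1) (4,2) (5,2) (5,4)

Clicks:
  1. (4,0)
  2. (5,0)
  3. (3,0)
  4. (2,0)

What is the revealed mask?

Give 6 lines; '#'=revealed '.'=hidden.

Answer: ......
##....
##....
##....
#.....
#.....

Derivation:
Click 1 (4,0) count=1: revealed 1 new [(4,0)] -> total=1
Click 2 (5,0) count=1: revealed 1 new [(5,0)] -> total=2
Click 3 (3,0) count=1: revealed 1 new [(3,0)] -> total=3
Click 4 (2,0) count=0: revealed 5 new [(1,0) (1,1) (2,0) (2,1) (3,1)] -> total=8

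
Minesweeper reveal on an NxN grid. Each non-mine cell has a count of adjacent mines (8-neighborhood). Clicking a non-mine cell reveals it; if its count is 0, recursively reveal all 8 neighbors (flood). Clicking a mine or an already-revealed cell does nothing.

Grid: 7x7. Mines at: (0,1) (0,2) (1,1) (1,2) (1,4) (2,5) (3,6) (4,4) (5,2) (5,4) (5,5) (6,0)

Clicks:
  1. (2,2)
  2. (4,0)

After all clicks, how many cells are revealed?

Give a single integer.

Click 1 (2,2) count=2: revealed 1 new [(2,2)] -> total=1
Click 2 (4,0) count=0: revealed 13 new [(2,0) (2,1) (2,3) (3,0) (3,1) (3,2) (3,3) (4,0) (4,1) (4,2) (4,3) (5,0) (5,1)] -> total=14

Answer: 14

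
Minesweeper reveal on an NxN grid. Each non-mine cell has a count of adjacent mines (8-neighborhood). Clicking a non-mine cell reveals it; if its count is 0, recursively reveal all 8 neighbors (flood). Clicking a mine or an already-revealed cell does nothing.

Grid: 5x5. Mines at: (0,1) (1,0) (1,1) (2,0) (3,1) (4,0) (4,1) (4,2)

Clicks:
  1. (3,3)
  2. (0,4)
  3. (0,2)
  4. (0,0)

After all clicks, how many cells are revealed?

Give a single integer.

Answer: 15

Derivation:
Click 1 (3,3) count=1: revealed 1 new [(3,3)] -> total=1
Click 2 (0,4) count=0: revealed 13 new [(0,2) (0,3) (0,4) (1,2) (1,3) (1,4) (2,2) (2,3) (2,4) (3,2) (3,4) (4,3) (4,4)] -> total=14
Click 3 (0,2) count=2: revealed 0 new [(none)] -> total=14
Click 4 (0,0) count=3: revealed 1 new [(0,0)] -> total=15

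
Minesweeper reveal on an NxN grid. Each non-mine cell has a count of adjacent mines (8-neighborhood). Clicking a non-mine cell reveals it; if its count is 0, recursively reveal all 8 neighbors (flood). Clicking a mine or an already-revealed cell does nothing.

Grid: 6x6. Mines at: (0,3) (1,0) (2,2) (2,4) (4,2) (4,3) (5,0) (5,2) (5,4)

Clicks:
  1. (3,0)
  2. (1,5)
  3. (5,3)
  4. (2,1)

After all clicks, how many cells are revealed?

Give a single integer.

Answer: 8

Derivation:
Click 1 (3,0) count=0: revealed 6 new [(2,0) (2,1) (3,0) (3,1) (4,0) (4,1)] -> total=6
Click 2 (1,5) count=1: revealed 1 new [(1,5)] -> total=7
Click 3 (5,3) count=4: revealed 1 new [(5,3)] -> total=8
Click 4 (2,1) count=2: revealed 0 new [(none)] -> total=8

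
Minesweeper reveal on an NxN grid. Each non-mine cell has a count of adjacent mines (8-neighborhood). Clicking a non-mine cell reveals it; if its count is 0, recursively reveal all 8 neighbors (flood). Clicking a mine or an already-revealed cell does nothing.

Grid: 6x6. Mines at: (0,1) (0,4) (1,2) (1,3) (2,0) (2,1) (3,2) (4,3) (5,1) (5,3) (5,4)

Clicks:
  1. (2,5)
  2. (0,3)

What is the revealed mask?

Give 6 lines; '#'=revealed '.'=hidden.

Answer: ...#..
....##
....##
....##
....##
......

Derivation:
Click 1 (2,5) count=0: revealed 8 new [(1,4) (1,5) (2,4) (2,5) (3,4) (3,5) (4,4) (4,5)] -> total=8
Click 2 (0,3) count=3: revealed 1 new [(0,3)] -> total=9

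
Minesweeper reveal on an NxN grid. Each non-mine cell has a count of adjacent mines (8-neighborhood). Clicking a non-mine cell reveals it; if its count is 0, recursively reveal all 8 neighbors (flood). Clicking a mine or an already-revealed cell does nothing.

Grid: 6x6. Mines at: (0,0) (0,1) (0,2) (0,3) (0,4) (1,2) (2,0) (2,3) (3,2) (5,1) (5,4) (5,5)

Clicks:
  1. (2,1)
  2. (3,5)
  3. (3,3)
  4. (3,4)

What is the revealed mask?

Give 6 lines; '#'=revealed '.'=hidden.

Click 1 (2,1) count=3: revealed 1 new [(2,1)] -> total=1
Click 2 (3,5) count=0: revealed 8 new [(1,4) (1,5) (2,4) (2,5) (3,4) (3,5) (4,4) (4,5)] -> total=9
Click 3 (3,3) count=2: revealed 1 new [(3,3)] -> total=10
Click 4 (3,4) count=1: revealed 0 new [(none)] -> total=10

Answer: ......
....##
.#..##
...###
....##
......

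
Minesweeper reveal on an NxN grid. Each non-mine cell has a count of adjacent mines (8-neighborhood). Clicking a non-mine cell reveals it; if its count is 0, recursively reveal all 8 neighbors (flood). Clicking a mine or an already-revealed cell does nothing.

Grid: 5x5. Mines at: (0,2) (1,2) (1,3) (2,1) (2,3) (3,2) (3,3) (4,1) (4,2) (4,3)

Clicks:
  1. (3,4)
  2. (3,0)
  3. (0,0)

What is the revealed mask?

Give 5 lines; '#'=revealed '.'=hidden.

Click 1 (3,4) count=3: revealed 1 new [(3,4)] -> total=1
Click 2 (3,0) count=2: revealed 1 new [(3,0)] -> total=2
Click 3 (0,0) count=0: revealed 4 new [(0,0) (0,1) (1,0) (1,1)] -> total=6

Answer: ##...
##...
.....
#...#
.....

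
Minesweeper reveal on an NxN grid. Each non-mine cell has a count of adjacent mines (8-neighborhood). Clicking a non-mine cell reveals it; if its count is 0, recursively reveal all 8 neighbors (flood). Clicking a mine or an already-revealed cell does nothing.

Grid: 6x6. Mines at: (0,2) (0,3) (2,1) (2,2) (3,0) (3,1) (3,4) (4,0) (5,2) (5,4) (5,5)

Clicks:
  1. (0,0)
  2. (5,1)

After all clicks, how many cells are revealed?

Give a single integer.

Answer: 5

Derivation:
Click 1 (0,0) count=0: revealed 4 new [(0,0) (0,1) (1,0) (1,1)] -> total=4
Click 2 (5,1) count=2: revealed 1 new [(5,1)] -> total=5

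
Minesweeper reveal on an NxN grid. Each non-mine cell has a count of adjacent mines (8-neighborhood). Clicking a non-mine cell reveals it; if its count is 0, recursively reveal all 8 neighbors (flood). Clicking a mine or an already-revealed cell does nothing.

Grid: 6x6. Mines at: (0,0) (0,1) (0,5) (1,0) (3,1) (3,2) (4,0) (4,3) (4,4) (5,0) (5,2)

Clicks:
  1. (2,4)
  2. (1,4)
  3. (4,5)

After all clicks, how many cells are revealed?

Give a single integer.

Click 1 (2,4) count=0: revealed 14 new [(0,2) (0,3) (0,4) (1,2) (1,3) (1,4) (1,5) (2,2) (2,3) (2,4) (2,5) (3,3) (3,4) (3,5)] -> total=14
Click 2 (1,4) count=1: revealed 0 new [(none)] -> total=14
Click 3 (4,5) count=1: revealed 1 new [(4,5)] -> total=15

Answer: 15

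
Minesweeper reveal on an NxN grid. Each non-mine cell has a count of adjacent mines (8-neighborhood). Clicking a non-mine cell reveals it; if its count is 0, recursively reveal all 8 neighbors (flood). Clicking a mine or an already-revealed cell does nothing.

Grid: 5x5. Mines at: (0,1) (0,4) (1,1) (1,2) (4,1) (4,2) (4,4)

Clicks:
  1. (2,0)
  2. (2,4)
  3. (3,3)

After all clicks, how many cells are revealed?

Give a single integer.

Click 1 (2,0) count=1: revealed 1 new [(2,0)] -> total=1
Click 2 (2,4) count=0: revealed 6 new [(1,3) (1,4) (2,3) (2,4) (3,3) (3,4)] -> total=7
Click 3 (3,3) count=2: revealed 0 new [(none)] -> total=7

Answer: 7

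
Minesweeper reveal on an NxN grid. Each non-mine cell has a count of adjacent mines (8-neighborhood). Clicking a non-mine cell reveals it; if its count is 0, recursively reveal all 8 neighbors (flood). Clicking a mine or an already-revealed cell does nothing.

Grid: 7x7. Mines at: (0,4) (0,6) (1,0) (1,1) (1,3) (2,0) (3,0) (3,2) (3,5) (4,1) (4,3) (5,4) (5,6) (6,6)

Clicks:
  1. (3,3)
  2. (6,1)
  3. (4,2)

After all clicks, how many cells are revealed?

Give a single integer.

Click 1 (3,3) count=2: revealed 1 new [(3,3)] -> total=1
Click 2 (6,1) count=0: revealed 8 new [(5,0) (5,1) (5,2) (5,3) (6,0) (6,1) (6,2) (6,3)] -> total=9
Click 3 (4,2) count=3: revealed 1 new [(4,2)] -> total=10

Answer: 10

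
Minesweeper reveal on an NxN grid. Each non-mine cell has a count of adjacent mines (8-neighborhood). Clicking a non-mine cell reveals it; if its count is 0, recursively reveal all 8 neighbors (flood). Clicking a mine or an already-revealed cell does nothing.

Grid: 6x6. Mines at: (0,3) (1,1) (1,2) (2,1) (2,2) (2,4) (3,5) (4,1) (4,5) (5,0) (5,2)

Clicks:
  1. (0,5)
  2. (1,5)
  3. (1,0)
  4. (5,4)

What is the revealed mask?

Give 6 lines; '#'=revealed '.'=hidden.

Answer: ....##
#...##
......
......
......
....#.

Derivation:
Click 1 (0,5) count=0: revealed 4 new [(0,4) (0,5) (1,4) (1,5)] -> total=4
Click 2 (1,5) count=1: revealed 0 new [(none)] -> total=4
Click 3 (1,0) count=2: revealed 1 new [(1,0)] -> total=5
Click 4 (5,4) count=1: revealed 1 new [(5,4)] -> total=6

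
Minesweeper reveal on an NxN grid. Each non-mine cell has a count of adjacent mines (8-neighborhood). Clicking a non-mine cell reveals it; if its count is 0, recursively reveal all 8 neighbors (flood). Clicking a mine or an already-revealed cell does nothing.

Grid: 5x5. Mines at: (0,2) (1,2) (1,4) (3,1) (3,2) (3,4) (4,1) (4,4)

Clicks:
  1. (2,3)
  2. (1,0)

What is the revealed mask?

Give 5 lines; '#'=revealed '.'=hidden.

Click 1 (2,3) count=4: revealed 1 new [(2,3)] -> total=1
Click 2 (1,0) count=0: revealed 6 new [(0,0) (0,1) (1,0) (1,1) (2,0) (2,1)] -> total=7

Answer: ##...
##...
##.#.
.....
.....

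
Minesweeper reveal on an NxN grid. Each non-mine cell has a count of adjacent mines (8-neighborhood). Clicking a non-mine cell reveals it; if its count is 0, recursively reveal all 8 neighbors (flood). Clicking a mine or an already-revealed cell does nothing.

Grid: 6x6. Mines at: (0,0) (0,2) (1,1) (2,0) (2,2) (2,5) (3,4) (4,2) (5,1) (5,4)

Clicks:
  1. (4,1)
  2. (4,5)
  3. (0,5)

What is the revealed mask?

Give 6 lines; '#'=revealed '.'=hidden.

Click 1 (4,1) count=2: revealed 1 new [(4,1)] -> total=1
Click 2 (4,5) count=2: revealed 1 new [(4,5)] -> total=2
Click 3 (0,5) count=0: revealed 6 new [(0,3) (0,4) (0,5) (1,3) (1,4) (1,5)] -> total=8

Answer: ...###
...###
......
......
.#...#
......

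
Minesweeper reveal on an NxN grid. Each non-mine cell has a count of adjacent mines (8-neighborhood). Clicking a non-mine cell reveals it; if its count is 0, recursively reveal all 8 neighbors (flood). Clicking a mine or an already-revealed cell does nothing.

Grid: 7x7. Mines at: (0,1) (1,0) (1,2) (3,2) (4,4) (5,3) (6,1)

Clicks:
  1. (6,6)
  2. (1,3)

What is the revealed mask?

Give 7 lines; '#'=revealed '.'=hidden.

Answer: ...####
...####
...####
...####
.....##
....###
....###

Derivation:
Click 1 (6,6) count=0: revealed 24 new [(0,3) (0,4) (0,5) (0,6) (1,3) (1,4) (1,5) (1,6) (2,3) (2,4) (2,5) (2,6) (3,3) (3,4) (3,5) (3,6) (4,5) (4,6) (5,4) (5,5) (5,6) (6,4) (6,5) (6,6)] -> total=24
Click 2 (1,3) count=1: revealed 0 new [(none)] -> total=24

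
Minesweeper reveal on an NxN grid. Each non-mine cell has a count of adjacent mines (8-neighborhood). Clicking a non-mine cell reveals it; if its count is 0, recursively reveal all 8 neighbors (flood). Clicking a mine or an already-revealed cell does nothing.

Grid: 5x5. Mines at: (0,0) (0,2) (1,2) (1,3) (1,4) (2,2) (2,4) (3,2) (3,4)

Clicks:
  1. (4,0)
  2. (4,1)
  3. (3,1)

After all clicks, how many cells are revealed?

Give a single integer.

Answer: 8

Derivation:
Click 1 (4,0) count=0: revealed 8 new [(1,0) (1,1) (2,0) (2,1) (3,0) (3,1) (4,0) (4,1)] -> total=8
Click 2 (4,1) count=1: revealed 0 new [(none)] -> total=8
Click 3 (3,1) count=2: revealed 0 new [(none)] -> total=8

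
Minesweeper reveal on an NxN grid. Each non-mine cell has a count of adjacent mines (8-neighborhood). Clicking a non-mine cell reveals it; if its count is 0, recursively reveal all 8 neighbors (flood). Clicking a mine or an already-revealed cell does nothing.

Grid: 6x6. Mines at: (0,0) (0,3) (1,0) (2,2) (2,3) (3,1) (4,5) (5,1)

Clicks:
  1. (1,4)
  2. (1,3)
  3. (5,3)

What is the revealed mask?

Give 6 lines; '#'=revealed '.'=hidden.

Click 1 (1,4) count=2: revealed 1 new [(1,4)] -> total=1
Click 2 (1,3) count=3: revealed 1 new [(1,3)] -> total=2
Click 3 (5,3) count=0: revealed 9 new [(3,2) (3,3) (3,4) (4,2) (4,3) (4,4) (5,2) (5,3) (5,4)] -> total=11

Answer: ......
...##.
......
..###.
..###.
..###.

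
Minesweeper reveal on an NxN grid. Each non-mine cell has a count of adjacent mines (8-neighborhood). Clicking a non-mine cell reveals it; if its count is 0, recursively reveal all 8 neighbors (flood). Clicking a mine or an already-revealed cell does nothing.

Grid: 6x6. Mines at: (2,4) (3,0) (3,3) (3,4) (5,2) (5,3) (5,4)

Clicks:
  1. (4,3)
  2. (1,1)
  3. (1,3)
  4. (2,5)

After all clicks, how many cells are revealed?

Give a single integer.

Click 1 (4,3) count=5: revealed 1 new [(4,3)] -> total=1
Click 2 (1,1) count=0: revealed 16 new [(0,0) (0,1) (0,2) (0,3) (0,4) (0,5) (1,0) (1,1) (1,2) (1,3) (1,4) (1,5) (2,0) (2,1) (2,2) (2,3)] -> total=17
Click 3 (1,3) count=1: revealed 0 new [(none)] -> total=17
Click 4 (2,5) count=2: revealed 1 new [(2,5)] -> total=18

Answer: 18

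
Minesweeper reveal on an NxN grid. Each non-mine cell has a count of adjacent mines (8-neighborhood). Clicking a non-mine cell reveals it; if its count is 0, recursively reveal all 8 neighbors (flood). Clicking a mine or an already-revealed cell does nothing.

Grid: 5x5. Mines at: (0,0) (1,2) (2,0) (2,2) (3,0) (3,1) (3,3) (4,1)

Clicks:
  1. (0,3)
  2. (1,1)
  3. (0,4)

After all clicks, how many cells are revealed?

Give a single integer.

Answer: 7

Derivation:
Click 1 (0,3) count=1: revealed 1 new [(0,3)] -> total=1
Click 2 (1,1) count=4: revealed 1 new [(1,1)] -> total=2
Click 3 (0,4) count=0: revealed 5 new [(0,4) (1,3) (1,4) (2,3) (2,4)] -> total=7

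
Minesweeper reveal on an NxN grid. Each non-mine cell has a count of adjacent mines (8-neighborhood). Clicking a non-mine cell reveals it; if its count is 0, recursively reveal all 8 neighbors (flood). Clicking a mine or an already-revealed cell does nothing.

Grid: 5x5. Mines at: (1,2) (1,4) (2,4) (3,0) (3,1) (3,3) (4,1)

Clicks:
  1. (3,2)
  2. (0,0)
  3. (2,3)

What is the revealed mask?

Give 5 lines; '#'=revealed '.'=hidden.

Click 1 (3,2) count=3: revealed 1 new [(3,2)] -> total=1
Click 2 (0,0) count=0: revealed 6 new [(0,0) (0,1) (1,0) (1,1) (2,0) (2,1)] -> total=7
Click 3 (2,3) count=4: revealed 1 new [(2,3)] -> total=8

Answer: ##...
##...
##.#.
..#..
.....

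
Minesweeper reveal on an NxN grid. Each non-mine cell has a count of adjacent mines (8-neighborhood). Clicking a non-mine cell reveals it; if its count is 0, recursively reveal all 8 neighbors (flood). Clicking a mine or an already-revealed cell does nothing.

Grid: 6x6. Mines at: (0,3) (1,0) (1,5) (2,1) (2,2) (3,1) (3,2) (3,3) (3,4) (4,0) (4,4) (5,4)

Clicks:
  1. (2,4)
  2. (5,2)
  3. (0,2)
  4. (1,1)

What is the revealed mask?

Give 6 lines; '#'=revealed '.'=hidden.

Click 1 (2,4) count=3: revealed 1 new [(2,4)] -> total=1
Click 2 (5,2) count=0: revealed 6 new [(4,1) (4,2) (4,3) (5,1) (5,2) (5,3)] -> total=7
Click 3 (0,2) count=1: revealed 1 new [(0,2)] -> total=8
Click 4 (1,1) count=3: revealed 1 new [(1,1)] -> total=9

Answer: ..#...
.#....
....#.
......
.###..
.###..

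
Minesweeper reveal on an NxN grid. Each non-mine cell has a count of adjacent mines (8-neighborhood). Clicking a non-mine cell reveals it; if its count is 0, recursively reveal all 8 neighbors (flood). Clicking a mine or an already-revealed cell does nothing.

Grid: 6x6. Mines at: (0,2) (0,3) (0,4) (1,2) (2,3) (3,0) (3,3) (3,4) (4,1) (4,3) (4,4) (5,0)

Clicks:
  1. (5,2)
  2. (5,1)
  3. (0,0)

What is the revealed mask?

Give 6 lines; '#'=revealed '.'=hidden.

Answer: ##....
##....
##....
......
......
.##...

Derivation:
Click 1 (5,2) count=2: revealed 1 new [(5,2)] -> total=1
Click 2 (5,1) count=2: revealed 1 new [(5,1)] -> total=2
Click 3 (0,0) count=0: revealed 6 new [(0,0) (0,1) (1,0) (1,1) (2,0) (2,1)] -> total=8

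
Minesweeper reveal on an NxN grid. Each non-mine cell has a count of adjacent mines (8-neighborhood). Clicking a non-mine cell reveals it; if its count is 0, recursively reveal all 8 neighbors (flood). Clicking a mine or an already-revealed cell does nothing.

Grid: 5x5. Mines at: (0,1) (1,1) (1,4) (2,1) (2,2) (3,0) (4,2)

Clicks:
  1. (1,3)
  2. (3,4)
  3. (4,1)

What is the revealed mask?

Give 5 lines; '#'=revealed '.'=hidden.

Answer: .....
...#.
...##
...##
.#.##

Derivation:
Click 1 (1,3) count=2: revealed 1 new [(1,3)] -> total=1
Click 2 (3,4) count=0: revealed 6 new [(2,3) (2,4) (3,3) (3,4) (4,3) (4,4)] -> total=7
Click 3 (4,1) count=2: revealed 1 new [(4,1)] -> total=8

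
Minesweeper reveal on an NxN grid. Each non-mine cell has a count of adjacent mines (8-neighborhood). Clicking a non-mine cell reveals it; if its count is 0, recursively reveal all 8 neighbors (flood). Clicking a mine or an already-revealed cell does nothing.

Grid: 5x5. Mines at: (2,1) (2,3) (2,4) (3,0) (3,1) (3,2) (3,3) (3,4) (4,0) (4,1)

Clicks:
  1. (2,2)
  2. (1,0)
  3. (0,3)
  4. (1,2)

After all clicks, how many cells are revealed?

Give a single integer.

Answer: 11

Derivation:
Click 1 (2,2) count=5: revealed 1 new [(2,2)] -> total=1
Click 2 (1,0) count=1: revealed 1 new [(1,0)] -> total=2
Click 3 (0,3) count=0: revealed 9 new [(0,0) (0,1) (0,2) (0,3) (0,4) (1,1) (1,2) (1,3) (1,4)] -> total=11
Click 4 (1,2) count=2: revealed 0 new [(none)] -> total=11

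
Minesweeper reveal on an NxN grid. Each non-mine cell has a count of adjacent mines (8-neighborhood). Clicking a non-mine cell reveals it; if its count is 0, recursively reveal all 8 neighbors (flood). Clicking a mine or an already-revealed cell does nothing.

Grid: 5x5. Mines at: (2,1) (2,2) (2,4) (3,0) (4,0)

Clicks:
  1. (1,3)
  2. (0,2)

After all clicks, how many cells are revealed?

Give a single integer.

Click 1 (1,3) count=2: revealed 1 new [(1,3)] -> total=1
Click 2 (0,2) count=0: revealed 9 new [(0,0) (0,1) (0,2) (0,3) (0,4) (1,0) (1,1) (1,2) (1,4)] -> total=10

Answer: 10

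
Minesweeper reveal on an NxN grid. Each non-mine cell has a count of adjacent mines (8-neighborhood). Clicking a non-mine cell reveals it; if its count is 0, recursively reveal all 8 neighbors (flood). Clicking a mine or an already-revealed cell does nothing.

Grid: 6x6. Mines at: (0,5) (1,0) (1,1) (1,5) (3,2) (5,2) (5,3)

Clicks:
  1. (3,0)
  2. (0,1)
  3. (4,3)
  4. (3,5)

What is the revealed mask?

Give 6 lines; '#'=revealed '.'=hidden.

Click 1 (3,0) count=0: revealed 8 new [(2,0) (2,1) (3,0) (3,1) (4,0) (4,1) (5,0) (5,1)] -> total=8
Click 2 (0,1) count=2: revealed 1 new [(0,1)] -> total=9
Click 3 (4,3) count=3: revealed 1 new [(4,3)] -> total=10
Click 4 (3,5) count=0: revealed 10 new [(2,3) (2,4) (2,5) (3,3) (3,4) (3,5) (4,4) (4,5) (5,4) (5,5)] -> total=20

Answer: .#....
......
##.###
##.###
##.###
##..##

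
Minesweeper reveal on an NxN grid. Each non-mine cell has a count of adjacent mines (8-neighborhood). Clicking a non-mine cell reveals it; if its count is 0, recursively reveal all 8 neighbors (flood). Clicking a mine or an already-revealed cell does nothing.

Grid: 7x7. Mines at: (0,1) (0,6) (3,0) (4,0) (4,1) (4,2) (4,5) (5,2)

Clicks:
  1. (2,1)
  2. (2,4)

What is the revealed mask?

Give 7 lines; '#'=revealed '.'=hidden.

Click 1 (2,1) count=1: revealed 1 new [(2,1)] -> total=1
Click 2 (2,4) count=0: revealed 21 new [(0,2) (0,3) (0,4) (0,5) (1,1) (1,2) (1,3) (1,4) (1,5) (1,6) (2,2) (2,3) (2,4) (2,5) (2,6) (3,1) (3,2) (3,3) (3,4) (3,5) (3,6)] -> total=22

Answer: ..####.
.######
.######
.######
.......
.......
.......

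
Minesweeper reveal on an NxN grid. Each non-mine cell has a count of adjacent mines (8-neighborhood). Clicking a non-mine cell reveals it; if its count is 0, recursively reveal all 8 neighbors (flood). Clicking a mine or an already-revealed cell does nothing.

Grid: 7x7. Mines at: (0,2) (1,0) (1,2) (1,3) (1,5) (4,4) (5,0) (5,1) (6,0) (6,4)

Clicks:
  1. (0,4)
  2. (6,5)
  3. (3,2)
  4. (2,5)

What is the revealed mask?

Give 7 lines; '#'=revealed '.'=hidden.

Answer: ....#..
.......
####.#.
####...
####...
.......
.....#.

Derivation:
Click 1 (0,4) count=2: revealed 1 new [(0,4)] -> total=1
Click 2 (6,5) count=1: revealed 1 new [(6,5)] -> total=2
Click 3 (3,2) count=0: revealed 12 new [(2,0) (2,1) (2,2) (2,3) (3,0) (3,1) (3,2) (3,3) (4,0) (4,1) (4,2) (4,3)] -> total=14
Click 4 (2,5) count=1: revealed 1 new [(2,5)] -> total=15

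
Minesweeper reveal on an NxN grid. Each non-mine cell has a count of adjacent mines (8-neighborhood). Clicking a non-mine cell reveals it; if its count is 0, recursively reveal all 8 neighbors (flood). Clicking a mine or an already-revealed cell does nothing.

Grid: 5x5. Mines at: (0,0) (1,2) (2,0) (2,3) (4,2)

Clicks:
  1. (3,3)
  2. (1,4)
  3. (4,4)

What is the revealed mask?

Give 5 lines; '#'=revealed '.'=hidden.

Click 1 (3,3) count=2: revealed 1 new [(3,3)] -> total=1
Click 2 (1,4) count=1: revealed 1 new [(1,4)] -> total=2
Click 3 (4,4) count=0: revealed 3 new [(3,4) (4,3) (4,4)] -> total=5

Answer: .....
....#
.....
...##
...##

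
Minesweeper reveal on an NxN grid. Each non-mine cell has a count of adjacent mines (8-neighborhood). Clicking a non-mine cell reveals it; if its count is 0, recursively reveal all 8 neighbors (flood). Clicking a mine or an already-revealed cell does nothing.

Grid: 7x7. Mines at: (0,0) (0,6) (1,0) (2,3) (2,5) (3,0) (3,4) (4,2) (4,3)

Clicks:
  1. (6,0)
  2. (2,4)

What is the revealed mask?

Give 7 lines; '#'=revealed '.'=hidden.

Answer: .......
.......
....#..
.....##
##..###
#######
#######

Derivation:
Click 1 (6,0) count=0: revealed 21 new [(3,5) (3,6) (4,0) (4,1) (4,4) (4,5) (4,6) (5,0) (5,1) (5,2) (5,3) (5,4) (5,5) (5,6) (6,0) (6,1) (6,2) (6,3) (6,4) (6,5) (6,6)] -> total=21
Click 2 (2,4) count=3: revealed 1 new [(2,4)] -> total=22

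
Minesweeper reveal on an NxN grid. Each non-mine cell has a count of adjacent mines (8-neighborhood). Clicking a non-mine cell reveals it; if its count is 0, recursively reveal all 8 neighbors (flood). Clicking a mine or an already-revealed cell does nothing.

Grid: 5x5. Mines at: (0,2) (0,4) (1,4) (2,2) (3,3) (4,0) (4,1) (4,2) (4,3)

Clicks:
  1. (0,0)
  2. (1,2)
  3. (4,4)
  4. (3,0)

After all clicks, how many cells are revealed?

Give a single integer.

Click 1 (0,0) count=0: revealed 8 new [(0,0) (0,1) (1,0) (1,1) (2,0) (2,1) (3,0) (3,1)] -> total=8
Click 2 (1,2) count=2: revealed 1 new [(1,2)] -> total=9
Click 3 (4,4) count=2: revealed 1 new [(4,4)] -> total=10
Click 4 (3,0) count=2: revealed 0 new [(none)] -> total=10

Answer: 10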